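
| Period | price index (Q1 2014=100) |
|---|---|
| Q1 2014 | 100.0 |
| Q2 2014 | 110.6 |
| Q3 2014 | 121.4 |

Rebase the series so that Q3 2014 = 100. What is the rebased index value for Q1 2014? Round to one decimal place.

Rebased(Q1 2014) = 100.0 / 121.4 × 100 = 82.3723

82.4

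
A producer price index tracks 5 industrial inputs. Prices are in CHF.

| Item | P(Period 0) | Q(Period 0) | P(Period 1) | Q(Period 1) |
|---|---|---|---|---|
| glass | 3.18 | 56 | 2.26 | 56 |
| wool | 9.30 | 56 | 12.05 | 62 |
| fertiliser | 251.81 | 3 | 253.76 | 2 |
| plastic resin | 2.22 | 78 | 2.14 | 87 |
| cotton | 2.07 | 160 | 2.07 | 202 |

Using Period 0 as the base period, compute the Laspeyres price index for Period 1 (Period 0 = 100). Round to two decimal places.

Laspeyres price index uses base-period quantities as weights.
ΣP(Period 1)·Q(Period 0) = 2.26×56 + 12.05×56 + 253.76×3 + 2.14×78 + 2.07×160 = 126.56 + 674.8 + 761.28 + 166.92 + 331.2 = 2060.76
ΣP(Period 0)·Q(Period 0) = 3.18×56 + 9.30×56 + 251.81×3 + 2.22×78 + 2.07×160 = 178.08 + 520.8 + 755.43 + 173.16 + 331.2 = 1958.67
Index = 2060.76 / 1958.67 × 100 = 105.2122

105.21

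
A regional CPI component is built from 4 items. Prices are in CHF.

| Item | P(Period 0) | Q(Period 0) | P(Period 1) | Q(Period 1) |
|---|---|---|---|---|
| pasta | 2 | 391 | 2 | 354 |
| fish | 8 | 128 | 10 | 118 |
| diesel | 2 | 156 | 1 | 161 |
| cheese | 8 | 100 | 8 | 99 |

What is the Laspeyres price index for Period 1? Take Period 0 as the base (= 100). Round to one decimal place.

Laspeyres price index uses base-period quantities as weights.
ΣP(Period 1)·Q(Period 0) = 2×391 + 10×128 + 1×156 + 8×100 = 782 + 1280 + 156 + 800 = 3018
ΣP(Period 0)·Q(Period 0) = 2×391 + 8×128 + 2×156 + 8×100 = 782 + 1024 + 312 + 800 = 2918
Index = 3018 / 2918 × 100 = 103.4270

103.4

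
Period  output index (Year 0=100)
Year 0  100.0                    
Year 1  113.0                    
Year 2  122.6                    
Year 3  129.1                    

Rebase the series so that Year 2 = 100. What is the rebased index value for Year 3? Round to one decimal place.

105.3

Rebased(Year 3) = 129.1 / 122.6 × 100 = 105.3018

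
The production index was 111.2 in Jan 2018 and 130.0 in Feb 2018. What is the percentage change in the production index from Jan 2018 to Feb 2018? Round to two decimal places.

16.91%

Change = (130.0 − 111.2) / 111.2 × 100
       = 18.8 / 111.2 × 100 = 16.9065%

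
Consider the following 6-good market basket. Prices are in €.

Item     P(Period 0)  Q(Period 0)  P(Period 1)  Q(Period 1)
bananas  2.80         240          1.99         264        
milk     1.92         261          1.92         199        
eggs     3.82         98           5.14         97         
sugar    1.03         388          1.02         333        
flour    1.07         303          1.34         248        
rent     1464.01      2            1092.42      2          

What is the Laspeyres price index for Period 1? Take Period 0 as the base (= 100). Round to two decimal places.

85.95

Laspeyres price index uses base-period quantities as weights.
ΣP(Period 1)·Q(Period 0) = 1.99×240 + 1.92×261 + 5.14×98 + 1.02×388 + 1.34×303 + 1092.42×2 = 477.6 + 501.12 + 503.72 + 395.76 + 406.02 + 2184.84 = 4469.06
ΣP(Period 0)·Q(Period 0) = 2.80×240 + 1.92×261 + 3.82×98 + 1.03×388 + 1.07×303 + 1464.01×2 = 672 + 501.12 + 374.36 + 399.64 + 324.21 + 2928.02 = 5199.35
Index = 4469.06 / 5199.35 × 100 = 85.9542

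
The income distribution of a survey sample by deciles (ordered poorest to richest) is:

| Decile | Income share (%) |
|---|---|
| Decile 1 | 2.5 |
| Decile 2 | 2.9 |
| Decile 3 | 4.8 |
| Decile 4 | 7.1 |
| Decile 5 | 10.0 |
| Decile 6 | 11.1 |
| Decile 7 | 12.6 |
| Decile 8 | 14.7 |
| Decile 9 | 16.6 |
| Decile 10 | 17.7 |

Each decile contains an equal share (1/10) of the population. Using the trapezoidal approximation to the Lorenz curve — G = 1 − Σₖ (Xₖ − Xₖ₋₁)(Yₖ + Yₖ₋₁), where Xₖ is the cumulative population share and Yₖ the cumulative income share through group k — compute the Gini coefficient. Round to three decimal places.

Cumulative income shares Yₖ: 0.0250, 0.0540, 0.1020, 0.1730, 0.2730, 0.3840, 0.5100, 0.6570, 0.8230, 1.0000
Σ (Xₖ−Xₖ₋₁)(Yₖ+Yₖ₋₁) = (1/10)(0.0250+0.0000) + (1/10)(0.0540+0.0250) + (1/10)(0.1020+0.0540) + (1/10)(0.1730+0.1020) + (1/10)(0.2730+0.1730) + (1/10)(0.3840+0.2730) + (1/10)(0.5100+0.3840) + (1/10)(0.6570+0.5100) + (1/10)(0.8230+0.6570) + (1/10)(1.0000+0.8230)
  = 0.0025 + 0.0079 + 0.0156 + 0.0275 + 0.0446 + 0.0657 + 0.0894 + 0.1167 + 0.1480 + 0.1823 = 0.7002
G = 1 − 0.7002 = 0.2998

0.300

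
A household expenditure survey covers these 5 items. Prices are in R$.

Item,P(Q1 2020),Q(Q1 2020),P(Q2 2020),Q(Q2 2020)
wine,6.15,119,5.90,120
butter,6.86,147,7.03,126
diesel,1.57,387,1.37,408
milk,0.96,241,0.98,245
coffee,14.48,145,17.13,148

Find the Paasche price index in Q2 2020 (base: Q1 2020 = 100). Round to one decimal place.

Paasche price index uses current-period quantities as weights.
ΣP(Q2 2020)·Q(Q2 2020) = 5.90×120 + 7.03×126 + 1.37×408 + 0.98×245 + 17.13×148 = 708 + 885.78 + 558.96 + 240.1 + 2535.24 = 4928.08
ΣP(Q1 2020)·Q(Q2 2020) = 6.15×120 + 6.86×126 + 1.57×408 + 0.96×245 + 14.48×148 = 738 + 864.36 + 640.56 + 235.2 + 2143.04 = 4621.16
Index = 4928.08 / 4621.16 × 100 = 106.6416

106.6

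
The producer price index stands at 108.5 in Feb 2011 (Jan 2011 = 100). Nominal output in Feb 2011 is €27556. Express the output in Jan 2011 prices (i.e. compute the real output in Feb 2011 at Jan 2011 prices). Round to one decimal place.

25397.2

Real = Nominal ÷ (Index/100) = 27556 ÷ (108.5/100)
     = 27556 ÷ 1.085 = 25397.2350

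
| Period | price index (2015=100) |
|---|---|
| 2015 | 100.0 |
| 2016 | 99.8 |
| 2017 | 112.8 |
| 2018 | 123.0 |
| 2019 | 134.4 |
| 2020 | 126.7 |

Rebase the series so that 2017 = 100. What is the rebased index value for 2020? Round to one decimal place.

Rebased(2020) = 126.7 / 112.8 × 100 = 112.3227

112.3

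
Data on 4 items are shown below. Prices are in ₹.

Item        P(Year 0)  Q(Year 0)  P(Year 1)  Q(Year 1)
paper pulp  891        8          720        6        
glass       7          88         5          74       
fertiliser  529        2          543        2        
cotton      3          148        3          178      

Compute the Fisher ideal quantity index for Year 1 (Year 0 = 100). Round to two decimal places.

Laspeyres component (base-period weights):
ΣP(Year 0)Q(Year 1) = 891×6 + 7×74 + 529×2 + 3×178 = 5346 + 518 + 1058 + 534 = 7456
ΣP(Year 0)Q(Year 0) = 891×8 + 7×88 + 529×2 + 3×148 = 7128 + 616 + 1058 + 444 = 9246
L = 7456 / 9246 × 100 = 80.6403
Paasche component (current-period weights):
ΣP(Year 1)Q(Year 1) = 720×6 + 5×74 + 543×2 + 3×178 = 4320 + 370 + 1086 + 534 = 6310
ΣP(Year 1)Q(Year 0) = 720×8 + 5×88 + 543×2 + 3×148 = 5760 + 440 + 1086 + 444 = 7730
P = 6310 / 7730 × 100 = 81.6300
Fisher = √(L × P) = √(80.6403 × 81.6300) = 81.1336

81.13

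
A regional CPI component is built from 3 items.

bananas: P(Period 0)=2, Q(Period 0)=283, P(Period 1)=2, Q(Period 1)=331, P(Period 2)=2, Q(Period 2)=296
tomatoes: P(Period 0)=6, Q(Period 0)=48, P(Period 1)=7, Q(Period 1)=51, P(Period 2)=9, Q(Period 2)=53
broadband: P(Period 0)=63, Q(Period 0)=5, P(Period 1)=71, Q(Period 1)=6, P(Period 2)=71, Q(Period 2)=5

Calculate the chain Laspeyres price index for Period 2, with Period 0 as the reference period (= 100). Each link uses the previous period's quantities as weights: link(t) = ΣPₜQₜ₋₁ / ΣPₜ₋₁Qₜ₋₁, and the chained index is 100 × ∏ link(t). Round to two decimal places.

Link Period 0→Period 1:
ΣP(Period 1)Q(Period 0) = 2×283 + 7×48 + 71×5 = 566 + 336 + 355 = 1257
ΣP(Period 0)Q(Period 0) = 2×283 + 6×48 + 63×5 = 566 + 288 + 315 = 1169
link = 1257/1169 = 1.075278
Link Period 1→Period 2:
ΣP(Period 2)Q(Period 1) = 2×331 + 9×51 + 71×6 = 662 + 459 + 426 = 1547
ΣP(Period 1)Q(Period 1) = 2×331 + 7×51 + 71×6 = 662 + 357 + 426 = 1445
link = 1547/1445 = 1.070588
Chained index = 100 × 1.075278 × 1.070588 = 115.1180

115.12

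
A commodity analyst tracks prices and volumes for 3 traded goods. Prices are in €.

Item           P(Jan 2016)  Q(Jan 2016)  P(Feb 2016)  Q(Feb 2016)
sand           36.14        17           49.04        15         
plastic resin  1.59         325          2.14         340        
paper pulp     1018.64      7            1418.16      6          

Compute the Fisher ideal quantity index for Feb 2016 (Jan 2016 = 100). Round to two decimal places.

87.06

Laspeyres component (base-period weights):
ΣP(Jan 2016)Q(Feb 2016) = 36.14×15 + 1.59×340 + 1018.64×6 = 542.1 + 540.6 + 6111.84 = 7194.54
ΣP(Jan 2016)Q(Jan 2016) = 36.14×17 + 1.59×325 + 1018.64×7 = 614.38 + 516.75 + 7130.48 = 8261.61
L = 7194.54 / 8261.61 × 100 = 87.0840
Paasche component (current-period weights):
ΣP(Feb 2016)Q(Feb 2016) = 49.04×15 + 2.14×340 + 1418.16×6 = 735.6 + 727.6 + 8508.96 = 9972.16
ΣP(Feb 2016)Q(Jan 2016) = 49.04×17 + 2.14×325 + 1418.16×7 = 833.68 + 695.5 + 9927.12 = 11456.3
P = 9972.16 / 11456.3 × 100 = 87.0452
Fisher = √(L × P) = √(87.0840 × 87.0452) = 87.0646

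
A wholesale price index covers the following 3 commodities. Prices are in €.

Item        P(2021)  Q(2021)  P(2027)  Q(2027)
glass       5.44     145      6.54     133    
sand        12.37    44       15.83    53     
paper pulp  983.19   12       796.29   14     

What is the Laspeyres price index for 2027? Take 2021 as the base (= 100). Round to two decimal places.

Laspeyres price index uses base-period quantities as weights.
ΣP(2027)·Q(2021) = 6.54×145 + 15.83×44 + 796.29×12 = 948.3 + 696.52 + 9555.48 = 11200.3
ΣP(2021)·Q(2021) = 5.44×145 + 12.37×44 + 983.19×12 = 788.8 + 544.28 + 11798.28 = 13131.36
Index = 11200.3 / 13131.36 × 100 = 85.2943

85.29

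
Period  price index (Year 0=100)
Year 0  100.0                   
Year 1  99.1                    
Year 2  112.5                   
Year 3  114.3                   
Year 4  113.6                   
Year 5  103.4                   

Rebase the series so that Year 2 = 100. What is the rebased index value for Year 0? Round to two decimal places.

Rebased(Year 0) = 100.0 / 112.5 × 100 = 88.8889

88.89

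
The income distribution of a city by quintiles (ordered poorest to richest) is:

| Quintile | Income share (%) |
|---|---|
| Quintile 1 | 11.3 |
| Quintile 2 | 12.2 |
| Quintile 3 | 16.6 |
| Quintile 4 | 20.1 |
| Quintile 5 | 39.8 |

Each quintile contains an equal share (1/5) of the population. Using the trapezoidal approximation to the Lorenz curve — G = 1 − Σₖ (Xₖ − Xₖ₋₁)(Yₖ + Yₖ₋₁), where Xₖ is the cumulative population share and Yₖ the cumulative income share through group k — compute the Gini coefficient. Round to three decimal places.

0.260

Cumulative income shares Yₖ: 0.1130, 0.2350, 0.4010, 0.6020, 1.0000
Σ (Xₖ−Xₖ₋₁)(Yₖ+Yₖ₋₁) = (1/5)(0.1130+0.0000) + (1/5)(0.2350+0.1130) + (1/5)(0.4010+0.2350) + (1/5)(0.6020+0.4010) + (1/5)(1.0000+0.6020)
  = 0.0226 + 0.0696 + 0.1272 + 0.2006 + 0.3204 = 0.7404
G = 1 − 0.7404 = 0.2596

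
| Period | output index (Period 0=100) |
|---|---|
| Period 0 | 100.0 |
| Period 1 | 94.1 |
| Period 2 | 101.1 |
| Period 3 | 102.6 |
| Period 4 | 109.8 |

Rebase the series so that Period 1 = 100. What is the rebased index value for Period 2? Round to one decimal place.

Rebased(Period 2) = 101.1 / 94.1 × 100 = 107.4389

107.4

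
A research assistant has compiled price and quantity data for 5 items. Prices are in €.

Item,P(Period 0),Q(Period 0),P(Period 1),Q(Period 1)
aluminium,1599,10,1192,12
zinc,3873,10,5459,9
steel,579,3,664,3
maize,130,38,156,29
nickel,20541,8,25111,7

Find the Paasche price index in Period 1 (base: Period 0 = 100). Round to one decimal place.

120.8

Paasche price index uses current-period quantities as weights.
ΣP(Period 1)·Q(Period 1) = 1192×12 + 5459×9 + 664×3 + 156×29 + 25111×7 = 14304 + 49131 + 1992 + 4524 + 175777 = 245728
ΣP(Period 0)·Q(Period 1) = 1599×12 + 3873×9 + 579×3 + 130×29 + 20541×7 = 19188 + 34857 + 1737 + 3770 + 143787 = 203339
Index = 245728 / 203339 × 100 = 120.8465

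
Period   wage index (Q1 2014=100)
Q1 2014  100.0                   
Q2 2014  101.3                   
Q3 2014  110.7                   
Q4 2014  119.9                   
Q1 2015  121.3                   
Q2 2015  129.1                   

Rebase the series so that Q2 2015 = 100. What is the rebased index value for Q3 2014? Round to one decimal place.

Rebased(Q3 2014) = 110.7 / 129.1 × 100 = 85.7475

85.7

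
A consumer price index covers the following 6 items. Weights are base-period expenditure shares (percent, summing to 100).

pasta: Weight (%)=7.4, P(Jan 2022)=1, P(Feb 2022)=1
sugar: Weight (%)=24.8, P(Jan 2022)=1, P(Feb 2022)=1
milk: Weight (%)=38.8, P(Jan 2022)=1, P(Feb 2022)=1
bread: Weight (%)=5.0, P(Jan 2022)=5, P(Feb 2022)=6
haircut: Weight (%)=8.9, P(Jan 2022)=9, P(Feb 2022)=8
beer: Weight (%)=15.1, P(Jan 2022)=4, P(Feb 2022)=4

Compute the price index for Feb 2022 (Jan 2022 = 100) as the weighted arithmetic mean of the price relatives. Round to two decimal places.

pasta: 7.4 × (1/1) = 7.4 × 1.000000 = 7.4000
sugar: 24.8 × (1/1) = 24.8 × 1.000000 = 24.8000
milk: 38.8 × (1/1) = 38.8 × 1.000000 = 38.8000
bread: 5.0 × (6/5) = 5.0 × 1.200000 = 6.0000
haircut: 8.9 × (8/9) = 8.9 × 0.888889 = 7.9111
beer: 15.1 × (4/4) = 15.1 × 1.000000 = 15.1000
Index = Σ wᵢ·(p₁ᵢ/p₀ᵢ) = 7.4000 + 24.8000 + 38.8000 + 6.0000 + 7.9111 + 15.1000 = 100.0111

100.01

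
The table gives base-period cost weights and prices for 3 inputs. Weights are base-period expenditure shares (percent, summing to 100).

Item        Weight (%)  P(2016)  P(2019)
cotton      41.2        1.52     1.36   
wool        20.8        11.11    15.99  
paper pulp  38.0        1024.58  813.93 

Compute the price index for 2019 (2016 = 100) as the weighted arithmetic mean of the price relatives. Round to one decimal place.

cotton: 41.2 × (1.36/1.52) = 41.2 × 0.894737 = 36.8632
wool: 20.8 × (15.99/11.11) = 20.8 × 1.439244 = 29.9363
paper pulp: 38.0 × (813.93/1024.58) = 38.0 × 0.794404 = 30.1873
Index = Σ wᵢ·(p₁ᵢ/p₀ᵢ) = 36.8632 + 29.9363 + 30.1873 = 96.9868

97.0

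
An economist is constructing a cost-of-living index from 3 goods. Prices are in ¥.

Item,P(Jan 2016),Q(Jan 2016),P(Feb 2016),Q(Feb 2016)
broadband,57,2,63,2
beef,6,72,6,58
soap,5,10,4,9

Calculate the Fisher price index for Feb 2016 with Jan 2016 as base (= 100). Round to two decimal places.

Laspeyres component (base-period weights):
ΣP(Feb 2016)Q(Jan 2016) = 63×2 + 6×72 + 4×10 = 126 + 432 + 40 = 598
ΣP(Jan 2016)Q(Jan 2016) = 57×2 + 6×72 + 5×10 = 114 + 432 + 50 = 596
L = 598 / 596 × 100 = 100.3356
Paasche component (current-period weights):
ΣP(Feb 2016)Q(Feb 2016) = 63×2 + 6×58 + 4×9 = 126 + 348 + 36 = 510
ΣP(Jan 2016)Q(Feb 2016) = 57×2 + 6×58 + 5×9 = 114 + 348 + 45 = 507
P = 510 / 507 × 100 = 100.5917
Fisher = √(L × P) = √(100.3356 × 100.5917) = 100.4636

100.46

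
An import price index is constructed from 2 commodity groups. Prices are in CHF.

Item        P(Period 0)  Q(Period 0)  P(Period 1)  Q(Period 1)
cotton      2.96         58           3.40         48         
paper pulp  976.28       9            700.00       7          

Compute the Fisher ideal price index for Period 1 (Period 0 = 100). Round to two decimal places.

Laspeyres component (base-period weights):
ΣP(Period 1)Q(Period 0) = 3.40×58 + 700.00×9 = 197.2 + 6300 = 6497.2
ΣP(Period 0)Q(Period 0) = 2.96×58 + 976.28×9 = 171.68 + 8786.52 = 8958.2
L = 6497.2 / 8958.2 × 100 = 72.5280
Paasche component (current-period weights):
ΣP(Period 1)Q(Period 1) = 3.40×48 + 700.00×7 = 163.2 + 4900 = 5063.2
ΣP(Period 0)Q(Period 1) = 2.96×48 + 976.28×7 = 142.08 + 6833.96 = 6976.04
P = 5063.2 / 6976.04 × 100 = 72.5799
Fisher = √(L × P) = √(72.5280 × 72.5799) = 72.5539

72.55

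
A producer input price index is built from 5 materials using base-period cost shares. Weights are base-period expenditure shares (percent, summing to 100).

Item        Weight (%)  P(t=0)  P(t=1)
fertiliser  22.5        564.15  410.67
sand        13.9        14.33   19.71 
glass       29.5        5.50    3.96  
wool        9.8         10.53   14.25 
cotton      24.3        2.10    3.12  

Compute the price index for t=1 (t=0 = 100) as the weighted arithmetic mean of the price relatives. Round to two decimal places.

fertiliser: 22.5 × (410.67/564.15) = 22.5 × 0.727945 = 16.3788
sand: 13.9 × (19.71/14.33) = 13.9 × 1.375436 = 19.1186
glass: 29.5 × (3.96/5.50) = 29.5 × 0.720000 = 21.2400
wool: 9.8 × (14.25/10.53) = 9.8 × 1.353276 = 13.2621
cotton: 24.3 × (3.12/2.10) = 24.3 × 1.485714 = 36.1029
Index = Σ wᵢ·(p₁ᵢ/p₀ᵢ) = 16.3788 + 19.1186 + 21.2400 + 13.2621 + 36.1029 = 106.1023

106.10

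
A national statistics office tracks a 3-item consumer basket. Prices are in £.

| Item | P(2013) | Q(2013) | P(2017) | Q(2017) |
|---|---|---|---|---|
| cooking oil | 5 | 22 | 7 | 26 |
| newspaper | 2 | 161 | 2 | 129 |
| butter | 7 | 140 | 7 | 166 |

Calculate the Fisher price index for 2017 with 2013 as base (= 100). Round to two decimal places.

103.24

Laspeyres component (base-period weights):
ΣP(2017)Q(2013) = 7×22 + 2×161 + 7×140 = 154 + 322 + 980 = 1456
ΣP(2013)Q(2013) = 5×22 + 2×161 + 7×140 = 110 + 322 + 980 = 1412
L = 1456 / 1412 × 100 = 103.1161
Paasche component (current-period weights):
ΣP(2017)Q(2017) = 7×26 + 2×129 + 7×166 = 182 + 258 + 1162 = 1602
ΣP(2013)Q(2017) = 5×26 + 2×129 + 7×166 = 130 + 258 + 1162 = 1550
P = 1602 / 1550 × 100 = 103.3548
Fisher = √(L × P) = √(103.1161 × 103.3548) = 103.2354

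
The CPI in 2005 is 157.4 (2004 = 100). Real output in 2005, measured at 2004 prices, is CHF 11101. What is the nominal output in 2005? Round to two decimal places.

17472.97

Nominal = Real × (Index/100) = 11101 × (157.4/100)
        = 11101 × 1.574 = 17472.9740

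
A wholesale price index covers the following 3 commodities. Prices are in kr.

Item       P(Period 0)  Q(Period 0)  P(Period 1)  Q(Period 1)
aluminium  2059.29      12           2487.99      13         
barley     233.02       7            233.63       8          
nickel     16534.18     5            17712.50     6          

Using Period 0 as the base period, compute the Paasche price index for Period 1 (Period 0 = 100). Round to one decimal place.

Paasche price index uses current-period quantities as weights.
ΣP(Period 1)·Q(Period 1) = 2487.99×13 + 233.63×8 + 17712.50×6 = 32343.87 + 1869.04 + 106275 = 140487.91
ΣP(Period 0)·Q(Period 1) = 2059.29×13 + 233.02×8 + 16534.18×6 = 26770.77 + 1864.16 + 99205.08 = 127840.01
Index = 140487.91 / 127840.01 × 100 = 109.8935

109.9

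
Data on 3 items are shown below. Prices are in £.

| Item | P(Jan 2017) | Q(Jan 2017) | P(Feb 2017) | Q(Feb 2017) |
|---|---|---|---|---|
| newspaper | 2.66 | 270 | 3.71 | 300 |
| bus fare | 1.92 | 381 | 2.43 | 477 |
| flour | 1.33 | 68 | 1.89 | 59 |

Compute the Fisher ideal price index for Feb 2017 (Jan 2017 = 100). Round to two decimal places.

Laspeyres component (base-period weights):
ΣP(Feb 2017)Q(Jan 2017) = 3.71×270 + 2.43×381 + 1.89×68 = 1001.7 + 925.83 + 128.52 = 2056.05
ΣP(Jan 2017)Q(Jan 2017) = 2.66×270 + 1.92×381 + 1.33×68 = 718.2 + 731.52 + 90.44 = 1540.16
L = 2056.05 / 1540.16 × 100 = 133.4959
Paasche component (current-period weights):
ΣP(Feb 2017)Q(Feb 2017) = 3.71×300 + 2.43×477 + 1.89×59 = 1113 + 1159.11 + 111.51 = 2383.62
ΣP(Jan 2017)Q(Feb 2017) = 2.66×300 + 1.92×477 + 1.33×59 = 798 + 915.84 + 78.47 = 1792.31
P = 2383.62 / 1792.31 × 100 = 132.9915
Fisher = √(L × P) = √(133.4959 × 132.9915) = 133.2434

133.24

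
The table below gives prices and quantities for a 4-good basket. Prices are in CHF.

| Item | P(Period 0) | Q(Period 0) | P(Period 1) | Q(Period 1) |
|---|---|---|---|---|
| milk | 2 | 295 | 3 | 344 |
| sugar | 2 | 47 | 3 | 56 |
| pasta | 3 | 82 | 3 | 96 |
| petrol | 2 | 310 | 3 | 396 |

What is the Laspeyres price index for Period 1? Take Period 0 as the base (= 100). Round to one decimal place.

142.1

Laspeyres price index uses base-period quantities as weights.
ΣP(Period 1)·Q(Period 0) = 3×295 + 3×47 + 3×82 + 3×310 = 885 + 141 + 246 + 930 = 2202
ΣP(Period 0)·Q(Period 0) = 2×295 + 2×47 + 3×82 + 2×310 = 590 + 94 + 246 + 620 = 1550
Index = 2202 / 1550 × 100 = 142.0645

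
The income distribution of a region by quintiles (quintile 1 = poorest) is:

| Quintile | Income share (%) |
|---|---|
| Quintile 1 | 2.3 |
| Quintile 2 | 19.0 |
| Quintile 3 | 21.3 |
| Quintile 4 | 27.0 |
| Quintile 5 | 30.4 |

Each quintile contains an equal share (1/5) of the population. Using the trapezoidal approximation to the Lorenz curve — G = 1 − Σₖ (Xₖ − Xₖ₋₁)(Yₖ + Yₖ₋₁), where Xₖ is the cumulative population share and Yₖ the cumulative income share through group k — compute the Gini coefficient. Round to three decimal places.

0.257

Cumulative income shares Yₖ: 0.0230, 0.2130, 0.4260, 0.6960, 1.0000
Σ (Xₖ−Xₖ₋₁)(Yₖ+Yₖ₋₁) = (1/5)(0.0230+0.0000) + (1/5)(0.2130+0.0230) + (1/5)(0.4260+0.2130) + (1/5)(0.6960+0.4260) + (1/5)(1.0000+0.6960)
  = 0.0046 + 0.0472 + 0.1278 + 0.2244 + 0.3392 = 0.7432
G = 1 − 0.7432 = 0.2568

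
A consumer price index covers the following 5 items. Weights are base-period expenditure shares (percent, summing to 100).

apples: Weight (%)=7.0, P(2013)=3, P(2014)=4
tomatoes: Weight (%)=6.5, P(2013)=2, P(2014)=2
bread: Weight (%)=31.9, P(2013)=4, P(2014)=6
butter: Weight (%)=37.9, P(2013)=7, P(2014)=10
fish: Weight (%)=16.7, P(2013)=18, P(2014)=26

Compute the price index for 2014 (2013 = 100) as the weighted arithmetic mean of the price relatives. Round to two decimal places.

apples: 7.0 × (4/3) = 7.0 × 1.333333 = 9.3333
tomatoes: 6.5 × (2/2) = 6.5 × 1.000000 = 6.5000
bread: 31.9 × (6/4) = 31.9 × 1.500000 = 47.8500
butter: 37.9 × (10/7) = 37.9 × 1.428571 = 54.1429
fish: 16.7 × (26/18) = 16.7 × 1.444444 = 24.1222
Index = Σ wᵢ·(p₁ᵢ/p₀ᵢ) = 9.3333 + 6.5000 + 47.8500 + 54.1429 + 24.1222 = 141.9484

141.95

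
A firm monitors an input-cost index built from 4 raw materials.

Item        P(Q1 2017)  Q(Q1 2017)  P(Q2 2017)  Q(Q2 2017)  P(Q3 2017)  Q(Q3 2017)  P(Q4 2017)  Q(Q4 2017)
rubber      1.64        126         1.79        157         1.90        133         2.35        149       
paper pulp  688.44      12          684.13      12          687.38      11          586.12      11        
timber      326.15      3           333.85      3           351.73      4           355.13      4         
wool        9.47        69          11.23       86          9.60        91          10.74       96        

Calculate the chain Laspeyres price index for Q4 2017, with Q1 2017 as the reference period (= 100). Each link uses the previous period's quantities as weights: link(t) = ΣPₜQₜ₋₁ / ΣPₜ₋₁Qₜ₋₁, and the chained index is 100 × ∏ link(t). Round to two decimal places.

91.46

Link Q1 2017→Q2 2017:
ΣP(Q2 2017)Q(Q1 2017) = 1.79×126 + 684.13×12 + 333.85×3 + 11.23×69 = 225.54 + 8209.56 + 1001.55 + 774.87 = 10211.52
ΣP(Q1 2017)Q(Q1 2017) = 1.64×126 + 688.44×12 + 326.15×3 + 9.47×69 = 206.64 + 8261.28 + 978.45 + 653.43 = 10099.8
link = 10211.52/10099.8 = 1.011062
Link Q2 2017→Q3 2017:
ΣP(Q3 2017)Q(Q2 2017) = 1.90×157 + 687.38×12 + 351.73×3 + 9.60×86 = 298.3 + 8248.56 + 1055.19 + 825.6 = 10427.65
ΣP(Q2 2017)Q(Q2 2017) = 1.79×157 + 684.13×12 + 333.85×3 + 11.23×86 = 281.03 + 8209.56 + 1001.55 + 965.78 = 10457.92
link = 10427.65/10457.92 = 0.997106
Link Q3 2017→Q4 2017:
ΣP(Q4 2017)Q(Q3 2017) = 2.35×133 + 586.12×11 + 355.13×4 + 10.74×91 = 312.55 + 6447.32 + 1420.52 + 977.34 = 9157.73
ΣP(Q3 2017)Q(Q3 2017) = 1.90×133 + 687.38×11 + 351.73×4 + 9.60×91 = 252.7 + 7561.18 + 1406.92 + 873.6 = 10094.4
link = 9157.73/10094.4 = 0.907209
Chained index = 100 × 1.011062 × 0.997106 × 0.907209 = 91.4589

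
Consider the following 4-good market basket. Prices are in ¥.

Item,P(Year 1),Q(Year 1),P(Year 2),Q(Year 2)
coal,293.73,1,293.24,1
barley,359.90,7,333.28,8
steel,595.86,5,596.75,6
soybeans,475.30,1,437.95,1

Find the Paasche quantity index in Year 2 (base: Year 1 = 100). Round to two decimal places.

Paasche quantity index uses current-period prices as weights.
ΣP(Year 2)·Q(Year 2) = 293.24×1 + 333.28×8 + 596.75×6 + 437.95×1 = 293.24 + 2666.24 + 3580.5 + 437.95 = 6977.93
ΣP(Year 2)·Q(Year 1) = 293.24×1 + 333.28×7 + 596.75×5 + 437.95×1 = 293.24 + 2332.96 + 2983.75 + 437.95 = 6047.9
Index = 6977.93 / 6047.9 × 100 = 115.3777

115.38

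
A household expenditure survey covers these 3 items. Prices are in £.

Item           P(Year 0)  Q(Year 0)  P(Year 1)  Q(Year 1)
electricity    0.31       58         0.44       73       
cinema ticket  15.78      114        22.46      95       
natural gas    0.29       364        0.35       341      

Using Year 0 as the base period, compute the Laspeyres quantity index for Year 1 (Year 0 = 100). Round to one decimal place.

84.3

Laspeyres quantity index uses base-period prices as weights.
ΣP(Year 0)·Q(Year 1) = 0.31×73 + 15.78×95 + 0.29×341 = 22.63 + 1499.1 + 98.89 = 1620.62
ΣP(Year 0)·Q(Year 0) = 0.31×58 + 15.78×114 + 0.29×364 = 17.98 + 1798.92 + 105.56 = 1922.46
Index = 1620.62 / 1922.46 × 100 = 84.2993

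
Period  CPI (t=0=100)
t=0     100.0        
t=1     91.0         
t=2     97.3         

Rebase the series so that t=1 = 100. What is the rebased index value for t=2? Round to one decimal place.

106.9

Rebased(t=2) = 97.3 / 91.0 × 100 = 106.9231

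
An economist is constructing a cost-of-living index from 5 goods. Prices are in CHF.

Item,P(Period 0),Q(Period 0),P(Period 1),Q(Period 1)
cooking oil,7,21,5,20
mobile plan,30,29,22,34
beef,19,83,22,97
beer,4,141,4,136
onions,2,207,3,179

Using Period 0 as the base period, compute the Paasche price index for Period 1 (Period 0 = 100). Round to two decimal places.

Paasche price index uses current-period quantities as weights.
ΣP(Period 1)·Q(Period 1) = 5×20 + 22×34 + 22×97 + 4×136 + 3×179 = 100 + 748 + 2134 + 544 + 537 = 4063
ΣP(Period 0)·Q(Period 1) = 7×20 + 30×34 + 19×97 + 4×136 + 2×179 = 140 + 1020 + 1843 + 544 + 358 = 3905
Index = 4063 / 3905 × 100 = 104.0461

104.05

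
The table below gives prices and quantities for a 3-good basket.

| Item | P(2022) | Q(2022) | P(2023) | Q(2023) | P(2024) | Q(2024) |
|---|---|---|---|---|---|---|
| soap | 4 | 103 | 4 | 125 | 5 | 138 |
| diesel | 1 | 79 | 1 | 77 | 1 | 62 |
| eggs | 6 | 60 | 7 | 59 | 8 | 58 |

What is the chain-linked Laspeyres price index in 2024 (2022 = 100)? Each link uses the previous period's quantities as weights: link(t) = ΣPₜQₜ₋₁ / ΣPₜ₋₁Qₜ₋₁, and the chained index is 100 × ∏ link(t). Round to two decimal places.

Link 2022→2023:
ΣP(2023)Q(2022) = 4×103 + 1×79 + 7×60 = 412 + 79 + 420 = 911
ΣP(2022)Q(2022) = 4×103 + 1×79 + 6×60 = 412 + 79 + 360 = 851
link = 911/851 = 1.070505
Link 2023→2024:
ΣP(2024)Q(2023) = 5×125 + 1×77 + 8×59 = 625 + 77 + 472 = 1174
ΣP(2023)Q(2023) = 4×125 + 1×77 + 7×59 = 500 + 77 + 413 = 990
link = 1174/990 = 1.185859
Chained index = 100 × 1.070505 × 1.185859 = 126.9468

126.95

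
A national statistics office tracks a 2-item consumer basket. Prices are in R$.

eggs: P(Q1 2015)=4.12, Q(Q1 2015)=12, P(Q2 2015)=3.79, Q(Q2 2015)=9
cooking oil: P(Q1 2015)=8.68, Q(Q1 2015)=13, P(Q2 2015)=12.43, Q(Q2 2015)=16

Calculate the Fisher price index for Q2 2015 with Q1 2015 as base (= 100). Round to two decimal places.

Laspeyres component (base-period weights):
ΣP(Q2 2015)Q(Q1 2015) = 3.79×12 + 12.43×13 = 45.48 + 161.59 = 207.07
ΣP(Q1 2015)Q(Q1 2015) = 4.12×12 + 8.68×13 = 49.44 + 112.84 = 162.28
L = 207.07 / 162.28 × 100 = 127.6004
Paasche component (current-period weights):
ΣP(Q2 2015)Q(Q2 2015) = 3.79×9 + 12.43×16 = 34.11 + 198.88 = 232.99
ΣP(Q1 2015)Q(Q2 2015) = 4.12×9 + 8.68×16 = 37.08 + 138.88 = 175.96
P = 232.99 / 175.96 × 100 = 132.4108
Fisher = √(L × P) = √(127.6004 × 132.4108) = 129.9834

129.98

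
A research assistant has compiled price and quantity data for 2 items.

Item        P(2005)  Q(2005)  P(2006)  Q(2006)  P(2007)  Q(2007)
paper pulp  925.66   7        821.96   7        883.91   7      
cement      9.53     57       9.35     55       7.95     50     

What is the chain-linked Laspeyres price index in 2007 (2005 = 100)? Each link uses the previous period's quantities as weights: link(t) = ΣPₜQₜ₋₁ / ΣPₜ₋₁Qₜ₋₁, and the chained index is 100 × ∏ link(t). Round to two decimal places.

94.61

Link 2005→2006:
ΣP(2006)Q(2005) = 821.96×7 + 9.35×57 = 5753.72 + 532.95 = 6286.67
ΣP(2005)Q(2005) = 925.66×7 + 9.53×57 = 6479.62 + 543.21 = 7022.83
link = 6286.67/7022.83 = 0.895176
Link 2006→2007:
ΣP(2007)Q(2006) = 883.91×7 + 7.95×55 = 6187.37 + 437.25 = 6624.62
ΣP(2006)Q(2006) = 821.96×7 + 9.35×55 = 5753.72 + 514.25 = 6267.97
link = 6624.62/6267.97 = 1.056900
Chained index = 100 × 0.895176 × 1.056900 = 94.6112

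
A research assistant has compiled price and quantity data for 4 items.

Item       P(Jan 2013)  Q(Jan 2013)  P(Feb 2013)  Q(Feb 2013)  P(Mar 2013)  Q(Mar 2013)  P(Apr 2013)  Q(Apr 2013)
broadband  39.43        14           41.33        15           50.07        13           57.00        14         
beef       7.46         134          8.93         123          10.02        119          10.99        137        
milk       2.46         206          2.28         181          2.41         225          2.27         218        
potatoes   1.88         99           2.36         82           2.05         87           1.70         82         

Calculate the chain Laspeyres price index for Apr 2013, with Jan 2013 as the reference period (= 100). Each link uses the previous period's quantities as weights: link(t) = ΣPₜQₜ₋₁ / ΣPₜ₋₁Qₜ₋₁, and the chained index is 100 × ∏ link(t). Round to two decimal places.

Link Jan 2013→Feb 2013:
ΣP(Feb 2013)Q(Jan 2013) = 41.33×14 + 8.93×134 + 2.28×206 + 2.36×99 = 578.62 + 1196.62 + 469.68 + 233.64 = 2478.56
ΣP(Jan 2013)Q(Jan 2013) = 39.43×14 + 7.46×134 + 2.46×206 + 1.88×99 = 552.02 + 999.64 + 506.76 + 186.12 = 2244.54
link = 2478.56/2244.54 = 1.104262
Link Feb 2013→Mar 2013:
ΣP(Mar 2013)Q(Feb 2013) = 50.07×15 + 10.02×123 + 2.41×181 + 2.05×82 = 751.05 + 1232.46 + 436.21 + 168.1 = 2587.82
ΣP(Feb 2013)Q(Feb 2013) = 41.33×15 + 8.93×123 + 2.28×181 + 2.36×82 = 619.95 + 1098.39 + 412.68 + 193.52 = 2324.54
link = 2587.82/2324.54 = 1.113261
Link Mar 2013→Apr 2013:
ΣP(Apr 2013)Q(Mar 2013) = 57.00×13 + 10.99×119 + 2.27×225 + 1.70×87 = 741 + 1307.81 + 510.75 + 147.9 = 2707.46
ΣP(Mar 2013)Q(Mar 2013) = 50.07×13 + 10.02×119 + 2.41×225 + 2.05×87 = 650.91 + 1192.38 + 542.25 + 178.35 = 2563.89
link = 2707.46/2563.89 = 1.055997
Chained index = 100 × 1.104262 × 1.113261 × 1.055997 = 129.8171

129.82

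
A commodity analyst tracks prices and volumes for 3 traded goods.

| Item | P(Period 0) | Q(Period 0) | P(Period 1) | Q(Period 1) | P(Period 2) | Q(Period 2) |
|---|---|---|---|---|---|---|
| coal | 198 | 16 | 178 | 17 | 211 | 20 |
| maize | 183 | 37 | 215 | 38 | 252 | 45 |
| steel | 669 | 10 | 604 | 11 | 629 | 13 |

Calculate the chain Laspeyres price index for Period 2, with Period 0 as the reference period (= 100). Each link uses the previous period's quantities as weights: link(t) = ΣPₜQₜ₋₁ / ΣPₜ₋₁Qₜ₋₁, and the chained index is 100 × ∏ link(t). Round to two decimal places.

114.02

Link Period 0→Period 1:
ΣP(Period 1)Q(Period 0) = 178×16 + 215×37 + 604×10 = 2848 + 7955 + 6040 = 16843
ΣP(Period 0)Q(Period 0) = 198×16 + 183×37 + 669×10 = 3168 + 6771 + 6690 = 16629
link = 16843/16629 = 1.012869
Link Period 1→Period 2:
ΣP(Period 2)Q(Period 1) = 211×17 + 252×38 + 629×11 = 3587 + 9576 + 6919 = 20082
ΣP(Period 1)Q(Period 1) = 178×17 + 215×38 + 604×11 = 3026 + 8170 + 6644 = 17840
link = 20082/17840 = 1.125673
Chained index = 100 × 1.012869 × 1.125673 = 114.0159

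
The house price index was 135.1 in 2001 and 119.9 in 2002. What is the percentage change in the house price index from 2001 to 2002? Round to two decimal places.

Change = (119.9 − 135.1) / 135.1 × 100
       = -15.2 / 135.1 × 100 = -11.2509%

-11.25%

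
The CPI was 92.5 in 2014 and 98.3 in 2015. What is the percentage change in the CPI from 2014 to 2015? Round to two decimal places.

Change = (98.3 − 92.5) / 92.5 × 100
       = 5.8 / 92.5 × 100 = 6.2703%

6.27%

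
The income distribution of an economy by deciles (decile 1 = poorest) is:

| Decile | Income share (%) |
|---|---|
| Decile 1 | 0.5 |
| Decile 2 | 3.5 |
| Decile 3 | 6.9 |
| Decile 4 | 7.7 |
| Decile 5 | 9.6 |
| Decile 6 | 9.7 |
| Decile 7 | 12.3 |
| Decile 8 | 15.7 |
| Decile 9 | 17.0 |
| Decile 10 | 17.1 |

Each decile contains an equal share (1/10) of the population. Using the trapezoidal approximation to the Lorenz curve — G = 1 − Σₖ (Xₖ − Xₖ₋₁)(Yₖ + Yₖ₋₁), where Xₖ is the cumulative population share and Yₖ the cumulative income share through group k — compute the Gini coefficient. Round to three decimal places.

Cumulative income shares Yₖ: 0.0050, 0.0400, 0.1090, 0.1860, 0.2820, 0.3790, 0.5020, 0.6590, 0.8290, 1.0000
Σ (Xₖ−Xₖ₋₁)(Yₖ+Yₖ₋₁) = (1/10)(0.0050+0.0000) + (1/10)(0.0400+0.0050) + (1/10)(0.1090+0.0400) + (1/10)(0.1860+0.1090) + (1/10)(0.2820+0.1860) + (1/10)(0.3790+0.2820) + (1/10)(0.5020+0.3790) + (1/10)(0.6590+0.5020) + (1/10)(0.8290+0.6590) + (1/10)(1.0000+0.8290)
  = 0.0005 + 0.0045 + 0.0149 + 0.0295 + 0.0468 + 0.0661 + 0.0881 + 0.1161 + 0.1488 + 0.1829 = 0.6982
G = 1 − 0.6982 = 0.3018

0.302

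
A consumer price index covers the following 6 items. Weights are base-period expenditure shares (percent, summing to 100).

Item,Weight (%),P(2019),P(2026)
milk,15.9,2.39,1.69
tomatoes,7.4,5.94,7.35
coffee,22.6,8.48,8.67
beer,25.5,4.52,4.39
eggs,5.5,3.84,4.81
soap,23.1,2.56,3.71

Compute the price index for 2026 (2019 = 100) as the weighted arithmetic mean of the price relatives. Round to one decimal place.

milk: 15.9 × (1.69/2.39) = 15.9 × 0.707113 = 11.2431
tomatoes: 7.4 × (7.35/5.94) = 7.4 × 1.237374 = 9.1566
coffee: 22.6 × (8.67/8.48) = 22.6 × 1.022406 = 23.1064
beer: 25.5 × (4.39/4.52) = 25.5 × 0.971239 = 24.7666
eggs: 5.5 × (4.81/3.84) = 5.5 × 1.252604 = 6.8893
soap: 23.1 × (3.71/2.56) = 23.1 × 1.449219 = 33.4770
Index = Σ wᵢ·(p₁ᵢ/p₀ᵢ) = 11.2431 + 9.1566 + 23.1064 + 24.7666 + 6.8893 + 33.4770 = 108.6389

108.6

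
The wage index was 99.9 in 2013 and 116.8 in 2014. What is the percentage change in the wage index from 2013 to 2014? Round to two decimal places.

Change = (116.8 − 99.9) / 99.9 × 100
       = 16.9 / 99.9 × 100 = 16.9169%

16.92%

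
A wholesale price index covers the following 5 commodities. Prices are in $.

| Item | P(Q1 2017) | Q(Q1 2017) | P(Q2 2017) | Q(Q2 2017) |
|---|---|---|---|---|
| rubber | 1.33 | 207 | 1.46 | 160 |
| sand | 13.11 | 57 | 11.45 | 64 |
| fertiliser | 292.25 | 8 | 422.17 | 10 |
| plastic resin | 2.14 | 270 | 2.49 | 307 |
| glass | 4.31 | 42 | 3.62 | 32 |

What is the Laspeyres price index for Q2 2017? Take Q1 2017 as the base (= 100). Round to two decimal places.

Laspeyres price index uses base-period quantities as weights.
ΣP(Q2 2017)·Q(Q1 2017) = 1.46×207 + 11.45×57 + 422.17×8 + 2.49×270 + 3.62×42 = 302.22 + 652.65 + 3377.36 + 672.3 + 152.04 = 5156.57
ΣP(Q1 2017)·Q(Q1 2017) = 1.33×207 + 13.11×57 + 292.25×8 + 2.14×270 + 4.31×42 = 275.31 + 747.27 + 2338 + 577.8 + 181.02 = 4119.4
Index = 5156.57 / 4119.4 × 100 = 125.1777

125.18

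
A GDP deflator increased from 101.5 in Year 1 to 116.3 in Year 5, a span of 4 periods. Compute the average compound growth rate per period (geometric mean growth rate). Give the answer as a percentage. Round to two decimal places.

Growth factor = (116.3/101.5)^(1/4) = (1.145813)^(1/4) = 1.034614
Growth rate = 1.034614 − 1 = 0.034614 = 3.4614%

3.46%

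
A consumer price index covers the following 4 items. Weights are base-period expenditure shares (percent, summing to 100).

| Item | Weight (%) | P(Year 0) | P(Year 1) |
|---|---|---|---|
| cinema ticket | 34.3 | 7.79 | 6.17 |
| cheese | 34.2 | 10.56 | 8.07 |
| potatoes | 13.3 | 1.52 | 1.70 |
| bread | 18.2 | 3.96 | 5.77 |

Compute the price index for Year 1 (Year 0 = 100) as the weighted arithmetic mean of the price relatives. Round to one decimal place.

94.7

cinema ticket: 34.3 × (6.17/7.79) = 34.3 × 0.792041 = 27.1670
cheese: 34.2 × (8.07/10.56) = 34.2 × 0.764205 = 26.1358
potatoes: 13.3 × (1.70/1.52) = 13.3 × 1.118421 = 14.8750
bread: 18.2 × (5.77/3.96) = 18.2 × 1.457071 = 26.5187
Index = Σ wᵢ·(p₁ᵢ/p₀ᵢ) = 27.1670 + 26.1358 + 14.8750 + 26.5187 = 94.6965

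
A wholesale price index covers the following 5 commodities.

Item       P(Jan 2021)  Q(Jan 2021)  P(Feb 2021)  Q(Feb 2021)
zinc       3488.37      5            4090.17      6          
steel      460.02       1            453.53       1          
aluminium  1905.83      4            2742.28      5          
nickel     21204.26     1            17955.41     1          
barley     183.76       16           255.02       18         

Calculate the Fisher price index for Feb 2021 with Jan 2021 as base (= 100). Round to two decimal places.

109.51

Laspeyres component (base-period weights):
ΣP(Feb 2021)Q(Jan 2021) = 4090.17×5 + 453.53×1 + 2742.28×4 + 17955.41×1 + 255.02×16 = 20450.85 + 453.53 + 10969.12 + 17955.41 + 4080.32 = 53909.23
ΣP(Jan 2021)Q(Jan 2021) = 3488.37×5 + 460.02×1 + 1905.83×4 + 21204.26×1 + 183.76×16 = 17441.85 + 460.02 + 7623.32 + 21204.26 + 2940.16 = 49669.61
L = 53909.23 / 49669.61 × 100 = 108.5356
Paasche component (current-period weights):
ΣP(Feb 2021)Q(Feb 2021) = 4090.17×6 + 453.53×1 + 2742.28×5 + 17955.41×1 + 255.02×18 = 24541.02 + 453.53 + 13711.4 + 17955.41 + 4590.36 = 61251.72
ΣP(Jan 2021)Q(Feb 2021) = 3488.37×6 + 460.02×1 + 1905.83×5 + 21204.26×1 + 183.76×18 = 20930.22 + 460.02 + 9529.15 + 21204.26 + 3307.68 = 55431.33
P = 61251.72 / 55431.33 × 100 = 110.5002
Fisher = √(L × P) = √(108.5356 × 110.5002) = 109.5135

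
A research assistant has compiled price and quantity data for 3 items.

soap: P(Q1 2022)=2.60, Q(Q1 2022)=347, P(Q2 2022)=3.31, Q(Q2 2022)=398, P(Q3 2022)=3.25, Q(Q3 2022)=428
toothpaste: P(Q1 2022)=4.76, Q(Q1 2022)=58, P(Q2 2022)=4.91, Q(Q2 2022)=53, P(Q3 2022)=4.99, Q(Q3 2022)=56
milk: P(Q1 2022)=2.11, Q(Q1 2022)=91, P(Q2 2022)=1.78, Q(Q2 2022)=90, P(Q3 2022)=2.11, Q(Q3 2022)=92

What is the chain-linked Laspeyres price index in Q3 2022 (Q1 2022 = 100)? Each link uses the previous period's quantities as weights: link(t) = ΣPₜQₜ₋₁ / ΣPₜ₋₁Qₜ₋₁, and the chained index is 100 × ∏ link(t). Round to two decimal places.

Link Q1 2022→Q2 2022:
ΣP(Q2 2022)Q(Q1 2022) = 3.31×347 + 4.91×58 + 1.78×91 = 1148.57 + 284.78 + 161.98 = 1595.33
ΣP(Q1 2022)Q(Q1 2022) = 2.60×347 + 4.76×58 + 2.11×91 = 902.2 + 276.08 + 192.01 = 1370.29
link = 1595.33/1370.29 = 1.164228
Link Q2 2022→Q3 2022:
ΣP(Q3 2022)Q(Q2 2022) = 3.25×398 + 4.99×53 + 2.11×90 = 1293.5 + 264.47 + 189.9 = 1747.87
ΣP(Q2 2022)Q(Q2 2022) = 3.31×398 + 4.91×53 + 1.78×90 = 1317.38 + 260.23 + 160.2 = 1737.81
link = 1747.87/1737.81 = 1.005789
Chained index = 100 × 1.164228 × 1.005789 = 117.0968

117.10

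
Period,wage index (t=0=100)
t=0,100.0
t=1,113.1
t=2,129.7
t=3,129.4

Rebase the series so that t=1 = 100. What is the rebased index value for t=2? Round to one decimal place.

114.7

Rebased(t=2) = 129.7 / 113.1 × 100 = 114.6773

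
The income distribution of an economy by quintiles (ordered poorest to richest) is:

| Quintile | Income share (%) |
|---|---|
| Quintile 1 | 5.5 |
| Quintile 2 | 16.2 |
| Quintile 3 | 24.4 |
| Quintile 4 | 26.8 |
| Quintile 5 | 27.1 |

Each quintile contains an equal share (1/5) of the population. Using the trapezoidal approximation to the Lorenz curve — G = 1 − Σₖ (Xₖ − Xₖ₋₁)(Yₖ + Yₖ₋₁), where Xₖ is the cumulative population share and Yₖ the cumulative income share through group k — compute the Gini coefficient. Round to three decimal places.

0.215

Cumulative income shares Yₖ: 0.0550, 0.2170, 0.4610, 0.7290, 1.0000
Σ (Xₖ−Xₖ₋₁)(Yₖ+Yₖ₋₁) = (1/5)(0.0550+0.0000) + (1/5)(0.2170+0.0550) + (1/5)(0.4610+0.2170) + (1/5)(0.7290+0.4610) + (1/5)(1.0000+0.7290)
  = 0.0110 + 0.0544 + 0.1356 + 0.2380 + 0.3458 = 0.7848
G = 1 − 0.7848 = 0.2152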